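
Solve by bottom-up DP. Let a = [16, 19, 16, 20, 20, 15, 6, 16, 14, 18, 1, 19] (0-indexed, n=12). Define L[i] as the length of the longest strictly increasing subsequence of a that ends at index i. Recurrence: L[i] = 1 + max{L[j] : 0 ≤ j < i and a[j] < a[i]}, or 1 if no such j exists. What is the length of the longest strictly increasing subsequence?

4

   i    0    1    2    3    4    5    6    7    8    9   10   11
a[i]   16   19   16   20   20   15    6   16   14   18    1   19
L[i]    1    2    1    3    3    1    1    2    2    3    1    4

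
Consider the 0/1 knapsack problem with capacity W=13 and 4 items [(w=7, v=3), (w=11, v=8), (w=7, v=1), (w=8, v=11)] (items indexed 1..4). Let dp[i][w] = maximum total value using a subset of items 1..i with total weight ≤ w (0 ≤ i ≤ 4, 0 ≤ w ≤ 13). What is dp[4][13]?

11

i\w   0   1   2   3   4   5   6   7   8   9  10  11  12  13
  0   0   0   0   0   0   0   0   0   0   0   0   0   0   0
  1   0   0   0   0   0   0   0   3   3   3   3   3   3   3
  2   0   0   0   0   0   0   0   3   3   3   3   8   8   8
  3   0   0   0   0   0   0   0   3   3   3   3   8   8   8
  4   0   0   0   0   0   0   0   3  11  11  11  11  11  11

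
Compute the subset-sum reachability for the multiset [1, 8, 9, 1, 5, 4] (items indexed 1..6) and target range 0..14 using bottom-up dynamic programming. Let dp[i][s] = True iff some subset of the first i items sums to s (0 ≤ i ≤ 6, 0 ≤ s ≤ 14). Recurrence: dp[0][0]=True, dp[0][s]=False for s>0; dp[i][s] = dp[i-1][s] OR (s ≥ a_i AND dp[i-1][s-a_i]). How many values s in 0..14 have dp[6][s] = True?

i\s   0   1   2   3   4   5   6   7   8   9  10  11  12  13  14
  0   T   F   F   F   F   F   F   F   F   F   F   F   F   F   F
  1   T   T   F   F   F   F   F   F   F   F   F   F   F   F   F
  2   T   T   F   F   F   F   F   F   T   T   F   F   F   F   F
  3   T   T   F   F   F   F   F   F   T   T   T   F   F   F   F
  4   T   T   T   F   F   F   F   F   T   T   T   T   F   F   F
  5   T   T   T   F   F   T   T   T   T   T   T   T   F   T   T
  6   T   T   T   F   T   T   T   T   T   T   T   T   T   T   T

14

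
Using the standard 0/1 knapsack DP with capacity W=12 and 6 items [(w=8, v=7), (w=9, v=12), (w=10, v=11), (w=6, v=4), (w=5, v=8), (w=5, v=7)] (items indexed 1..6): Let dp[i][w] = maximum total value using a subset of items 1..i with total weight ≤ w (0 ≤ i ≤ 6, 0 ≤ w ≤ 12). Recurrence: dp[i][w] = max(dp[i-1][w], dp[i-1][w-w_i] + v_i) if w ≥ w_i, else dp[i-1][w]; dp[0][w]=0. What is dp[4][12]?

i\w   0   1   2   3   4   5   6   7   8   9  10  11  12
  0   0   0   0   0   0   0   0   0   0   0   0   0   0
  1   0   0   0   0   0   0   0   0   7   7   7   7   7
  2   0   0   0   0   0   0   0   0   7  12  12  12  12
  3   0   0   0   0   0   0   0   0   7  12  12  12  12
  4   0   0   0   0   0   0   4   4   7  12  12  12  12
  5   0   0   0   0   0   8   8   8   8  12  12  12  12
  6   0   0   0   0   0   8   8   8   8  12  15  15  15

12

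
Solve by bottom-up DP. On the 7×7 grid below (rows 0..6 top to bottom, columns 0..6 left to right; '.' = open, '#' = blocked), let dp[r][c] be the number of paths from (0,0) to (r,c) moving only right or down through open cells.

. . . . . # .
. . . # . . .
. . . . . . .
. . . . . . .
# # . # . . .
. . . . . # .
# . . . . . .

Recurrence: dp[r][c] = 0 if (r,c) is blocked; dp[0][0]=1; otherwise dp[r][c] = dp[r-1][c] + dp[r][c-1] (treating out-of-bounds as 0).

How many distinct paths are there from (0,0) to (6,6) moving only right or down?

r\c   0   1   2   3   4   5   6
  0   1   1   1   1   1   0   0
  1   1   2   3   0   1   1   1
  2   1   3   6   6   7   8   9
  3   1   4  10  16  23  31  40
  4   0   0  10   0  23  54  94
  5   0   0  10  10  33   0  94
  6   0   0  10  20  53  53 147

147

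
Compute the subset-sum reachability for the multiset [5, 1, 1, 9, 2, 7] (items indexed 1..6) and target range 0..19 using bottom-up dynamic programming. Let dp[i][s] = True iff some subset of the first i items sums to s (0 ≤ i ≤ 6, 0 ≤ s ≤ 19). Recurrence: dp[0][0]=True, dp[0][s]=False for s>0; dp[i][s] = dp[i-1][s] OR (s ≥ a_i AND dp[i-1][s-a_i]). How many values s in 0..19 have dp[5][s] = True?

19

i\s   0   1   2   3   4   5   6   7   8   9  10  11  12  13  14  15  16  17  18  19
  0   T   F   F   F   F   F   F   F   F   F   F   F   F   F   F   F   F   F   F   F
  1   T   F   F   F   F   T   F   F   F   F   F   F   F   F   F   F   F   F   F   F
  2   T   T   F   F   F   T   T   F   F   F   F   F   F   F   F   F   F   F   F   F
  3   T   T   T   F   F   T   T   T   F   F   F   F   F   F   F   F   F   F   F   F
  4   T   T   T   F   F   T   T   T   F   T   T   T   F   F   T   T   T   F   F   F
  5   T   T   T   T   T   T   T   T   T   T   T   T   T   T   T   T   T   T   T   F
  6   T   T   T   T   T   T   T   T   T   T   T   T   T   T   T   T   T   T   T   T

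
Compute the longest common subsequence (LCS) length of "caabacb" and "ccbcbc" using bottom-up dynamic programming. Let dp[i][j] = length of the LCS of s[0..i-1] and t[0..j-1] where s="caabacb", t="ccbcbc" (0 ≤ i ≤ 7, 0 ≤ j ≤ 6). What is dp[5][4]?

2

   ''  c  c  b  c  b  c
''  0  0  0  0  0  0  0
 c  0  1  1  1  1  1  1
 a  0  1  1  1  1  1  1
 a  0  1  1  1  1  1  1
 b  0  1  1  2  2  2  2
 a  0  1  1  2  2  2  2
 c  0  1  2  2  3  3  3
 b  0  1  2  3  3  4  4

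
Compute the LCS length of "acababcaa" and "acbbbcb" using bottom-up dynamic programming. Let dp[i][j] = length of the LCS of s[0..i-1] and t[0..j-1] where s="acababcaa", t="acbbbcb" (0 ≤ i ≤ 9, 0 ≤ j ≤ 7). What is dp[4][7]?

   ''  a  c  b  b  b  c  b
''  0  0  0  0  0  0  0  0
 a  0  1  1  1  1  1  1  1
 c  0  1  2  2  2  2  2  2
 a  0  1  2  2  2  2  2  2
 b  0  1  2  3  3  3  3  3
 a  0  1  2  3  3  3  3  3
 b  0  1  2  3  4  4  4  4
 c  0  1  2  3  4  4  5  5
 a  0  1  2  3  4  4  5  5
 a  0  1  2  3  4  4  5  5

3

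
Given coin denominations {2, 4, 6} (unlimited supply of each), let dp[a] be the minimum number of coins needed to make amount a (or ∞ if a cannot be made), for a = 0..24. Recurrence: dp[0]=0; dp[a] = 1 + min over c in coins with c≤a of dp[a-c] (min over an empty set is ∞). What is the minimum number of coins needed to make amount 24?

 a  0  1  2  3  4  5  6  7  8  9 10 11 12 13 14 15 16 17 18 19 20 21 22 23 24
dp  0  -  1  -  1  -  1  -  2  -  2  -  2  -  3  -  3  -  3  -  4  -  4  -  4
(- denotes ∞ / unreachable)

4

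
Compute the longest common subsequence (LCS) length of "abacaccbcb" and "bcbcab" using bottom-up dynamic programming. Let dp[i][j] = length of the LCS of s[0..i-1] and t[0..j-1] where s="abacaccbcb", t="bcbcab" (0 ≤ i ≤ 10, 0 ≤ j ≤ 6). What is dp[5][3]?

   ''  b  c  b  c  a  b
''  0  0  0  0  0  0  0
 a  0  0  0  0  0  1  1
 b  0  1  1  1  1  1  2
 a  0  1  1  1  1  2  2
 c  0  1  2  2  2  2  2
 a  0  1  2  2  2  3  3
 c  0  1  2  2  3  3  3
 c  0  1  2  2  3  3  3
 b  0  1  2  3  3  3  4
 c  0  1  2  3  4  4  4
 b  0  1  2  3  4  4  5

2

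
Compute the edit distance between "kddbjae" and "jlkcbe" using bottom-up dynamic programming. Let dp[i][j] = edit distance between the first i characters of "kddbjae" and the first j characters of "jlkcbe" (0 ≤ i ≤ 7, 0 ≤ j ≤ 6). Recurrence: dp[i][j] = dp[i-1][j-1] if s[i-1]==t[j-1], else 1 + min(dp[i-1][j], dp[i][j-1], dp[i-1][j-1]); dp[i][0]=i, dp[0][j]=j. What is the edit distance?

6

   ''  j  l  k  c  b  e
''  0  1  2  3  4  5  6
 k  1  1  2  2  3  4  5
 d  2  2  2  3  3  4  5
 d  3  3  3  3  4  4  5
 b  4  4  4  4  4  4  5
 j  5  4  5  5  5  5  5
 a  6  5  5  6  6  6  6
 e  7  6  6  6  7  7  6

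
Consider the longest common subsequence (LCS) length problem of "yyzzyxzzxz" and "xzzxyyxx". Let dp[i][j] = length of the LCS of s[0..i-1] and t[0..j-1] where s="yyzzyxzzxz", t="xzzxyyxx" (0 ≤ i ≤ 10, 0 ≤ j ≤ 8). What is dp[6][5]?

3

   ''  x  z  z  x  y  y  x  x
''  0  0  0  0  0  0  0  0  0
 y  0  0  0  0  0  1  1  1  1
 y  0  0  0  0  0  1  2  2  2
 z  0  0  1  1  1  1  2  2  2
 z  0  0  1  2  2  2  2  2  2
 y  0  0  1  2  2  3  3  3  3
 x  0  1  1  2  3  3  3  4  4
 z  0  1  2  2  3  3  3  4  4
 z  0  1  2  3  3  3  3  4  4
 x  0  1  2  3  4  4  4  4  5
 z  0  1  2  3  4  4  4  4  5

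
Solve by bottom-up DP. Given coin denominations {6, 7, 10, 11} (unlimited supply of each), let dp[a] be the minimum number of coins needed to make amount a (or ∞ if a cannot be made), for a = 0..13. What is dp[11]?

1

 a  0  1  2  3  4  5  6  7  8  9 10 11 12 13
dp  0  -  -  -  -  -  1  1  -  -  1  1  2  2
(- denotes ∞ / unreachable)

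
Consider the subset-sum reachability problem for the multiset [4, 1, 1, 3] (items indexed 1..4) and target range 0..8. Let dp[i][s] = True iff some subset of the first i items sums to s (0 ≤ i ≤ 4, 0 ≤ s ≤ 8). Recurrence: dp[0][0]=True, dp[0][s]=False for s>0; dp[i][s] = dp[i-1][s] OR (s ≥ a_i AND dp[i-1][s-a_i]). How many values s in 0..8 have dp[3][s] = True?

i\s   0   1   2   3   4   5   6   7   8
  0   T   F   F   F   F   F   F   F   F
  1   T   F   F   F   T   F   F   F   F
  2   T   T   F   F   T   T   F   F   F
  3   T   T   T   F   T   T   T   F   F
  4   T   T   T   T   T   T   T   T   T

6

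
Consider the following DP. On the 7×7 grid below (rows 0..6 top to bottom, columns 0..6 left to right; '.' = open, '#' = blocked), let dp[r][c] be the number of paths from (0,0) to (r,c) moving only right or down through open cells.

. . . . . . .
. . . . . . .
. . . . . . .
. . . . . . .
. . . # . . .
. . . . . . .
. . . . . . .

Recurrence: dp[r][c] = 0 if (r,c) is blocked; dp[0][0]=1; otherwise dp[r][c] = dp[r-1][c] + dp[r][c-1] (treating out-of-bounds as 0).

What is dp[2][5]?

r\c   0   1   2   3   4   5   6
  0   1   1   1   1   1   1   1
  1   1   2   3   4   5   6   7
  2   1   3   6  10  15  21  28
  3   1   4  10  20  35  56  84
  4   1   5  15   0  35  91 175
  5   1   6  21  21  56 147 322
  6   1   7  28  49 105 252 574

21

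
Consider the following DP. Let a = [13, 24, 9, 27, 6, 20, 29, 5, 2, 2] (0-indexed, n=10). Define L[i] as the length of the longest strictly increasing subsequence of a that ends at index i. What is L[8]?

   i    0    1    2    3    4    5    6    7    8    9
a[i]   13   24    9   27    6   20   29    5    2    2
L[i]    1    2    1    3    1    2    4    1    1    1

1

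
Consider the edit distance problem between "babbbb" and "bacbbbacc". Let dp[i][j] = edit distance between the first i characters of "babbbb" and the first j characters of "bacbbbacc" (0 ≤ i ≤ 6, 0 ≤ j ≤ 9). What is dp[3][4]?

1

   ''  b  a  c  b  b  b  a  c  c
''  0  1  2  3  4  5  6  7  8  9
 b  1  0  1  2  3  4  5  6  7  8
 a  2  1  0  1  2  3  4  5  6  7
 b  3  2  1  1  1  2  3  4  5  6
 b  4  3  2  2  1  1  2  3  4  5
 b  5  4  3  3  2  1  1  2  3  4
 b  6  5  4  4  3  2  1  2  3  4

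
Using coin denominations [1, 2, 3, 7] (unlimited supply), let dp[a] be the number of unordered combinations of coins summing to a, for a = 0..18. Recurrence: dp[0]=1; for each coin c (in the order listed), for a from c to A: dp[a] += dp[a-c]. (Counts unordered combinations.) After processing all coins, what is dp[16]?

44

after  coin     0     1     2     3     4     5     6     7     8     9    10    11    12    13    14    15    16    17    18
          1     1     1     1     1     1     1     1     1     1     1     1     1     1     1     1     1     1     1     1
          2     1     1     2     2     3     3     4     4     5     5     6     6     7     7     8     8     9     9    10
          3     1     1     2     3     4     5     7     8    10    12    14    16    19    21    24    27    30    33    37
          7     1     1     2     3     4     5     7     9    11    14    17    20    24    28    33    38    44    50    57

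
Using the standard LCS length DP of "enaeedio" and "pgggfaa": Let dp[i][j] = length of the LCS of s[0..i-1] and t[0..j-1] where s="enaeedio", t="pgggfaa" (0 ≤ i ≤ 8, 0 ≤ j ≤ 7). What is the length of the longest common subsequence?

1

   ''  p  g  g  g  f  a  a
''  0  0  0  0  0  0  0  0
 e  0  0  0  0  0  0  0  0
 n  0  0  0  0  0  0  0  0
 a  0  0  0  0  0  0  1  1
 e  0  0  0  0  0  0  1  1
 e  0  0  0  0  0  0  1  1
 d  0  0  0  0  0  0  1  1
 i  0  0  0  0  0  0  1  1
 o  0  0  0  0  0  0  1  1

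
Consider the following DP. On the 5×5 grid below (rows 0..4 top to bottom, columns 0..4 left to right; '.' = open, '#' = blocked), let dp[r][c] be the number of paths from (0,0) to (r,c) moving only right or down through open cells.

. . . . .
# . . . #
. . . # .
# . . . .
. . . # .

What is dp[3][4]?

4

r\c   0   1   2   3   4
  0   1   1   1   1   1
  1   0   1   2   3   0
  2   0   1   3   0   0
  3   0   1   4   4   4
  4   0   1   5   0   4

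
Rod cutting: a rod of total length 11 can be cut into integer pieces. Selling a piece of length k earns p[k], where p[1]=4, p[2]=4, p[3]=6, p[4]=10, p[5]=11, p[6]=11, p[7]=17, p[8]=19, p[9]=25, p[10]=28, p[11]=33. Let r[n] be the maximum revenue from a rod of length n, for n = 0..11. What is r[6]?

24

   n    0    1    2    3    4    5    6    7    8    9   10   11
r[n]    0    4    8   12   16   20   24   28   32   36   40   44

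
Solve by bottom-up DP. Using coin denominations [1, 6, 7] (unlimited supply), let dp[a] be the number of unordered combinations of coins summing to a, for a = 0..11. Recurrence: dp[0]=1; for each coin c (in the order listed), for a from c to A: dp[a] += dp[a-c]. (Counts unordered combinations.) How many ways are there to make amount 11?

after  coin     0     1     2     3     4     5     6     7     8     9    10    11
          1     1     1     1     1     1     1     1     1     1     1     1     1
          6     1     1     1     1     1     1     2     2     2     2     2     2
          7     1     1     1     1     1     1     2     3     3     3     3     3

3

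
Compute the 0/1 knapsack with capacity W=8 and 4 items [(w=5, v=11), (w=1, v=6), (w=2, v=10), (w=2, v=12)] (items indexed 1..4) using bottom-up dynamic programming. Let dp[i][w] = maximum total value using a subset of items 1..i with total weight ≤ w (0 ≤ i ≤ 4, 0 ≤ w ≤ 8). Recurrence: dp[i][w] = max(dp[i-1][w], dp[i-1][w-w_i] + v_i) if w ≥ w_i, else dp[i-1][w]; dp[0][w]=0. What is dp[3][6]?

17

i\w   0   1   2   3   4   5   6   7   8
  0   0   0   0   0   0   0   0   0   0
  1   0   0   0   0   0  11  11  11  11
  2   0   6   6   6   6  11  17  17  17
  3   0   6  10  16  16  16  17  21  27
  4   0   6  12  18  22  28  28  28  29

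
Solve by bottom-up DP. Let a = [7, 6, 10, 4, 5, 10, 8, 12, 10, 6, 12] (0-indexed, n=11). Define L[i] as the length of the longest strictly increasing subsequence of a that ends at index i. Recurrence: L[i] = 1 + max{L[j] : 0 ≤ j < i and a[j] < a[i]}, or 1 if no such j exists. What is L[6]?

   i    0    1    2    3    4    5    6    7    8    9   10
a[i]    7    6   10    4    5   10    8   12   10    6   12
L[i]    1    1    2    1    2    3    3    4    4    3    5

3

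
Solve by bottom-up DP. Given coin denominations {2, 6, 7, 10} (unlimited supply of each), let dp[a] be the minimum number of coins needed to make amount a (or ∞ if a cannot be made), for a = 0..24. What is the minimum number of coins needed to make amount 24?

3

 a  0  1  2  3  4  5  6  7  8  9 10 11 12 13 14 15 16 17 18 19 20 21 22 23 24
dp  0  -  1  -  2  -  1  1  2  2  1  3  2  2  2  3  2  2  3  3  2  3  3  3  3
(- denotes ∞ / unreachable)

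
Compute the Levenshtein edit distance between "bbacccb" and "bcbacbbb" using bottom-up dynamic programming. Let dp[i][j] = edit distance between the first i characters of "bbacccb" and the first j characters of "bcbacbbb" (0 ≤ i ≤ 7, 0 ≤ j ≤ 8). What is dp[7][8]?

   ''  b  c  b  a  c  b  b  b
''  0  1  2  3  4  5  6  7  8
 b  1  0  1  2  3  4  5  6  7
 b  2  1  1  1  2  3  4  5  6
 a  3  2  2  2  1  2  3  4  5
 c  4  3  2  3  2  1  2  3  4
 c  5  4  3  3  3  2  2  3  4
 c  6  5  4  4  4  3  3  3  4
 b  7  6  5  4  5  4  3  3  3

3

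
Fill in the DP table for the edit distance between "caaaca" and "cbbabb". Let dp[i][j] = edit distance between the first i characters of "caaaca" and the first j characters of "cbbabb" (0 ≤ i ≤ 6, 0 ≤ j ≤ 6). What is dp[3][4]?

   ''  c  b  b  a  b  b
''  0  1  2  3  4  5  6
 c  1  0  1  2  3  4  5
 a  2  1  1  2  2  3  4
 a  3  2  2  2  2  3  4
 a  4  3  3  3  2  3  4
 c  5  4  4  4  3  3  4
 a  6  5  5  5  4  4  4

2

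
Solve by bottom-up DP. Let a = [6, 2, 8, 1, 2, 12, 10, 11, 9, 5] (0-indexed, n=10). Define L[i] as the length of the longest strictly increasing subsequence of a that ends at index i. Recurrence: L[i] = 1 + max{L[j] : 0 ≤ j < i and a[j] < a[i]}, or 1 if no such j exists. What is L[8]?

3

   i    0    1    2    3    4    5    6    7    8    9
a[i]    6    2    8    1    2   12   10   11    9    5
L[i]    1    1    2    1    2    3    3    4    3    3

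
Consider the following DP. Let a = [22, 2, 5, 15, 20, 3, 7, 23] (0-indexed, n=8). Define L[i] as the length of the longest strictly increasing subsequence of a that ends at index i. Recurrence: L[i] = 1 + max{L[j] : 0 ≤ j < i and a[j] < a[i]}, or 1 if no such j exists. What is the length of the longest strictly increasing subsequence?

5

   i    0    1    2    3    4    5    6    7
a[i]   22    2    5   15   20    3    7   23
L[i]    1    1    2    3    4    2    3    5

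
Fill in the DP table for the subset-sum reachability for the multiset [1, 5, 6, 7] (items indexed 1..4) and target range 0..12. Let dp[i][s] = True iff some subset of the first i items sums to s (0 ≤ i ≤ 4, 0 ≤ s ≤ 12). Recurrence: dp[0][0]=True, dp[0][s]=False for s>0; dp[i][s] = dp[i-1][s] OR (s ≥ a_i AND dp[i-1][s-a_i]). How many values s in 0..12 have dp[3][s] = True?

7

i\s   0   1   2   3   4   5   6   7   8   9  10  11  12
  0   T   F   F   F   F   F   F   F   F   F   F   F   F
  1   T   T   F   F   F   F   F   F   F   F   F   F   F
  2   T   T   F   F   F   T   T   F   F   F   F   F   F
  3   T   T   F   F   F   T   T   T   F   F   F   T   T
  4   T   T   F   F   F   T   T   T   T   F   F   T   T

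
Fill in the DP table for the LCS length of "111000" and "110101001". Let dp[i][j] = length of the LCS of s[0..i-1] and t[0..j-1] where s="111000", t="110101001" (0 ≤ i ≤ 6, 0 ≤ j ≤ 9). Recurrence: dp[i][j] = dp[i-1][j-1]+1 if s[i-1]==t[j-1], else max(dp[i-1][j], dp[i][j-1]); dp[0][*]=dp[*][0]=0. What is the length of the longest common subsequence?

6

   ''  1  1  0  1  0  1  0  0  1
''  0  0  0  0  0  0  0  0  0  0
 1  0  1  1  1  1  1  1  1  1  1
 1  0  1  2  2  2  2  2  2  2  2
 1  0  1  2  2  3  3  3  3  3  3
 0  0  1  2  3  3  4  4  4  4  4
 0  0  1  2  3  3  4  4  5  5  5
 0  0  1  2  3  3  4  4  5  6  6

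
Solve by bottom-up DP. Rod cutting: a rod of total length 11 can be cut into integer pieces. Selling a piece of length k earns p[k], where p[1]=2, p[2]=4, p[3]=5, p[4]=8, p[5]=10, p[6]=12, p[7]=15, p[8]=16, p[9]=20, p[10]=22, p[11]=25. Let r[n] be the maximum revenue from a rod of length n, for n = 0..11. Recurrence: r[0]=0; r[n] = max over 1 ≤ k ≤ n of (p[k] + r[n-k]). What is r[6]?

12

   n    0    1    2    3    4    5    6    7    8    9   10   11
r[n]    0    2    4    6    8   10   12   15   17   20   22   25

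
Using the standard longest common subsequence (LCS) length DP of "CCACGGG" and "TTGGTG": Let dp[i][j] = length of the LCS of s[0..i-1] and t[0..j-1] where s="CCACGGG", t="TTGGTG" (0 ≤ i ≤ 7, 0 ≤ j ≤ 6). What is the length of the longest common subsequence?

3

   ''  T  T  G  G  T  G
''  0  0  0  0  0  0  0
 C  0  0  0  0  0  0  0
 C  0  0  0  0  0  0  0
 A  0  0  0  0  0  0  0
 C  0  0  0  0  0  0  0
 G  0  0  0  1  1  1  1
 G  0  0  0  1  2  2  2
 G  0  0  0  1  2  2  3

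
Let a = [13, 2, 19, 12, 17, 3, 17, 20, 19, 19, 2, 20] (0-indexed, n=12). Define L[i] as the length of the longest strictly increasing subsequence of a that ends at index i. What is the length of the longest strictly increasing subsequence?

5

   i    0    1    2    3    4    5    6    7    8    9   10   11
a[i]   13    2   19   12   17    3   17   20   19   19    2   20
L[i]    1    1    2    2    3    2    3    4    4    4    1    5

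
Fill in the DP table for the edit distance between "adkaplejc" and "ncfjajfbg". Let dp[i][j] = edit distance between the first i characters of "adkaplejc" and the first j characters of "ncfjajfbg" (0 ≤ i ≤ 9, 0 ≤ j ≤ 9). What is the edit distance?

9

   ''  n  c  f  j  a  j  f  b  g
''  0  1  2  3  4  5  6  7  8  9
 a  1  1  2  3  4  4  5  6  7  8
 d  2  2  2  3  4  5  5  6  7  8
 k  3  3  3  3  4  5  6  6  7  8
 a  4  4  4  4  4  4  5  6  7  8
 p  5  5  5  5  5  5  5  6  7  8
 l  6  6  6  6  6  6  6  6  7  8
 e  7  7  7  7  7  7  7  7  7  8
 j  8  8  8  8  7  8  7  8  8  8
 c  9  9  8  9  8  8  8  8  9  9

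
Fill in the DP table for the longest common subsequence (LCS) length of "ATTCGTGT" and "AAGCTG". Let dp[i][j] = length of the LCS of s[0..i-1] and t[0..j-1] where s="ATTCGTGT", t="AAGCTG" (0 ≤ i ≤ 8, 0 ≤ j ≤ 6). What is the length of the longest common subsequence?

   ''  A  A  G  C  T  G
''  0  0  0  0  0  0  0
 A  0  1  1  1  1  1  1
 T  0  1  1  1  1  2  2
 T  0  1  1  1  1  2  2
 C  0  1  1  1  2  2  2
 G  0  1  1  2  2  2  3
 T  0  1  1  2  2  3  3
 G  0  1  1  2  2  3  4
 T  0  1  1  2  2  3  4

4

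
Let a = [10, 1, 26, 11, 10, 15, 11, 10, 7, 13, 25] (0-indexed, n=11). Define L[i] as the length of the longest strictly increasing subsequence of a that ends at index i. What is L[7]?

2

   i    0    1    2    3    4    5    6    7    8    9   10
a[i]   10    1   26   11   10   15   11   10    7   13   25
L[i]    1    1    2    2    2    3    3    2    2    4    5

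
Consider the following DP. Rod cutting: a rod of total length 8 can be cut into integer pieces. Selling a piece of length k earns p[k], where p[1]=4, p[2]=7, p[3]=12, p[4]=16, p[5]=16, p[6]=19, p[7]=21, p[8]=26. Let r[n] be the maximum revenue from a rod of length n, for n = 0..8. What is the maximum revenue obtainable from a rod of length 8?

   n    0    1    2    3    4    5    6    7    8
r[n]    0    4    8   12   16   20   24   28   32

32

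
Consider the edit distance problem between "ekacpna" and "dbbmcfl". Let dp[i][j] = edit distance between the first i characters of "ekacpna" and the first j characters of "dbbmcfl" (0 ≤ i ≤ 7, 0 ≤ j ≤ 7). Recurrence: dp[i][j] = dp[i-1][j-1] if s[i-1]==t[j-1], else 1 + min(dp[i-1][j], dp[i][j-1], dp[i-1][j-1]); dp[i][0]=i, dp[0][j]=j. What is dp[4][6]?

5

   ''  d  b  b  m  c  f  l
''  0  1  2  3  4  5  6  7
 e  1  1  2  3  4  5  6  7
 k  2  2  2  3  4  5  6  7
 a  3  3  3  3  4  5  6  7
 c  4  4  4  4  4  4  5  6
 p  5  5  5  5  5  5  5  6
 n  6  6  6  6  6  6  6  6
 a  7  7  7  7  7  7  7  7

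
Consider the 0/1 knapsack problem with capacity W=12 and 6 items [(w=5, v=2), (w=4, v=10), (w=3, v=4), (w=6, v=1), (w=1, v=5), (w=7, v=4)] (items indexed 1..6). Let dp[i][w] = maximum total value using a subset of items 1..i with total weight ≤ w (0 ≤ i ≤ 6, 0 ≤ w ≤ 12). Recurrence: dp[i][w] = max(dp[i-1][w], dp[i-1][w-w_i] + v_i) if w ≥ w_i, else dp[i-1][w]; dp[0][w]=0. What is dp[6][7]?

15

i\w   0   1   2   3   4   5   6   7   8   9  10  11  12
  0   0   0   0   0   0   0   0   0   0   0   0   0   0
  1   0   0   0   0   0   2   2   2   2   2   2   2   2
  2   0   0   0   0  10  10  10  10  10  12  12  12  12
  3   0   0   0   4  10  10  10  14  14  14  14  14  16
  4   0   0   0   4  10  10  10  14  14  14  14  14  16
  5   0   5   5   5  10  15  15  15  19  19  19  19  19
  6   0   5   5   5  10  15  15  15  19  19  19  19  19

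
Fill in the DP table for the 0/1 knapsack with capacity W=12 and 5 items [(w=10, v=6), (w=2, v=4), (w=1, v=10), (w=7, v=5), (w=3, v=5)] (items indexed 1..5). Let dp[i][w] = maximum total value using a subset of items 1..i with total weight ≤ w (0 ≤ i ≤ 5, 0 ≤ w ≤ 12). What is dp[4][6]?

14

i\w   0   1   2   3   4   5   6   7   8   9  10  11  12
  0   0   0   0   0   0   0   0   0   0   0   0   0   0
  1   0   0   0   0   0   0   0   0   0   0   6   6   6
  2   0   0   4   4   4   4   4   4   4   4   6   6  10
  3   0  10  10  14  14  14  14  14  14  14  14  16  16
  4   0  10  10  14  14  14  14  14  15  15  19  19  19
  5   0  10  10  14  15  15  19  19  19  19  19  20  20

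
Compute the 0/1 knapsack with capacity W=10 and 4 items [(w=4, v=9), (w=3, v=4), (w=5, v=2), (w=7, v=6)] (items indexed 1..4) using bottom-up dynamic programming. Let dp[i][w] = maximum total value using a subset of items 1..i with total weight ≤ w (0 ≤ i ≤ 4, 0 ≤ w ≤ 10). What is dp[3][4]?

i\w   0   1   2   3   4   5   6   7   8   9  10
  0   0   0   0   0   0   0   0   0   0   0   0
  1   0   0   0   0   9   9   9   9   9   9   9
  2   0   0   0   4   9   9   9  13  13  13  13
  3   0   0   0   4   9   9   9  13  13  13  13
  4   0   0   0   4   9   9   9  13  13  13  13

9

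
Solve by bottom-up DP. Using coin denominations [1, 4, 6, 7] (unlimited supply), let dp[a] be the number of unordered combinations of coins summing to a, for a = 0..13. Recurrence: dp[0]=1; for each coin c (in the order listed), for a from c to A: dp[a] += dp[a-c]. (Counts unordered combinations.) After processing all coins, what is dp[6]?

3

after  coin     0     1     2     3     4     5     6     7     8     9    10    11    12    13
          1     1     1     1     1     1     1     1     1     1     1     1     1     1     1
          4     1     1     1     1     2     2     2     2     3     3     3     3     4     4
          6     1     1     1     1     2     2     3     3     4     4     5     5     7     7
          7     1     1     1     1     2     2     3     4     5     5     6     7     9    10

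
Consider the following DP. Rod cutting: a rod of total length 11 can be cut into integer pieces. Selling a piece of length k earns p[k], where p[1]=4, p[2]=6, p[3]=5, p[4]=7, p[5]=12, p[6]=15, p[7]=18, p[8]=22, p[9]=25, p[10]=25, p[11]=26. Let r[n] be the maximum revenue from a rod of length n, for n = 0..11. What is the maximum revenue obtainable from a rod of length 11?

   n    0    1    2    3    4    5    6    7    8    9   10   11
r[n]    0    4    8   12   16   20   24   28   32   36   40   44

44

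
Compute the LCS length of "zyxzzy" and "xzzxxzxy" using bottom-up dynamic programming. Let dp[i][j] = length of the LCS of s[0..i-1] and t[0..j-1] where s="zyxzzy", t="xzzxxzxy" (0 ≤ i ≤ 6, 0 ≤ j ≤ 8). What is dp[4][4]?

2

   ''  x  z  z  x  x  z  x  y
''  0  0  0  0  0  0  0  0  0
 z  0  0  1  1  1  1  1  1  1
 y  0  0  1  1  1  1  1  1  2
 x  0  1  1  1  2  2  2  2  2
 z  0  1  2  2  2  2  3  3  3
 z  0  1  2  3  3  3  3  3  3
 y  0  1  2  3  3  3  3  3  4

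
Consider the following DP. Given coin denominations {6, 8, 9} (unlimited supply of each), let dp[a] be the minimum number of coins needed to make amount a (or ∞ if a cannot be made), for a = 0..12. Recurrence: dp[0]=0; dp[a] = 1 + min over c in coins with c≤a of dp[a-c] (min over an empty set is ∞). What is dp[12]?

 a  0  1  2  3  4  5  6  7  8  9 10 11 12
dp  0  -  -  -  -  -  1  -  1  1  -  -  2
(- denotes ∞ / unreachable)

2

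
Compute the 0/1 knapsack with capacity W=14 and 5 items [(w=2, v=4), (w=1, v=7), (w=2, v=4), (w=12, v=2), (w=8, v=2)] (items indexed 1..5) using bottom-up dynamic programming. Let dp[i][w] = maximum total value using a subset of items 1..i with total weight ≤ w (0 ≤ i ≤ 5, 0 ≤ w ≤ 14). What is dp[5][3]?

11

i\w   0   1   2   3   4   5   6   7   8   9  10  11  12  13  14
  0   0   0   0   0   0   0   0   0   0   0   0   0   0   0   0
  1   0   0   4   4   4   4   4   4   4   4   4   4   4   4   4
  2   0   7   7  11  11  11  11  11  11  11  11  11  11  11  11
  3   0   7   7  11  11  15  15  15  15  15  15  15  15  15  15
  4   0   7   7  11  11  15  15  15  15  15  15  15  15  15  15
  5   0   7   7  11  11  15  15  15  15  15  15  15  15  17  17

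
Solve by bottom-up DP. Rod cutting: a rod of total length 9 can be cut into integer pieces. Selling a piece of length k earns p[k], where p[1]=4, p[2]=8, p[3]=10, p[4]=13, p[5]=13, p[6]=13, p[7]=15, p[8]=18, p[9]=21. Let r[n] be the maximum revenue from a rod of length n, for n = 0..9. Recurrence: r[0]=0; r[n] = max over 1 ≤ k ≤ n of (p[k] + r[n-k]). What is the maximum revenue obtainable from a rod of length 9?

   n    0    1    2    3    4    5    6    7    8    9
r[n]    0    4    8   12   16   20   24   28   32   36

36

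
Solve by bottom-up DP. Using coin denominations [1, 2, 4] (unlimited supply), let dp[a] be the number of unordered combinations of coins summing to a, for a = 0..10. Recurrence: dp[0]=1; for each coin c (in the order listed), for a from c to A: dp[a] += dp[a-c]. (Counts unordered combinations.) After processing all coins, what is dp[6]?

after  coin     0     1     2     3     4     5     6     7     8     9    10
          1     1     1     1     1     1     1     1     1     1     1     1
          2     1     1     2     2     3     3     4     4     5     5     6
          4     1     1     2     2     4     4     6     6     9     9    12

6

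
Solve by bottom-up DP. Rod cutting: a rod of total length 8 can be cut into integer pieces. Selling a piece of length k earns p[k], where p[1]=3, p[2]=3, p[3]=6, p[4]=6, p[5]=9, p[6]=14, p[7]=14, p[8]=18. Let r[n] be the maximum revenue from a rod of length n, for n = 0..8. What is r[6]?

   n    0    1    2    3    4    5    6    7    8
r[n]    0    3    6    9   12   15   18   21   24

18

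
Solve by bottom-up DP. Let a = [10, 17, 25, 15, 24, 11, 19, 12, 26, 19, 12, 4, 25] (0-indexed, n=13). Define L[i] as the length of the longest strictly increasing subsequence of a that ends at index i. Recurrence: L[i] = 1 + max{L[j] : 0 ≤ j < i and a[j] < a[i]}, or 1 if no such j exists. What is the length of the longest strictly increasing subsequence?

5

   i    0    1    2    3    4    5    6    7    8    9   10   11   12
a[i]   10   17   25   15   24   11   19   12   26   19   12    4   25
L[i]    1    2    3    2    3    2    3    3    4    4    3    1    5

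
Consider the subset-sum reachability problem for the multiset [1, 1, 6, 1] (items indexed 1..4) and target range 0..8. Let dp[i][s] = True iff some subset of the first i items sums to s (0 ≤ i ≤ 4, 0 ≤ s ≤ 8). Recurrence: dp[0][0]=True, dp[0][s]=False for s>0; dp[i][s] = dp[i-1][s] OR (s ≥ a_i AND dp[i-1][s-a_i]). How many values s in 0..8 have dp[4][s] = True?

7

i\s   0   1   2   3   4   5   6   7   8
  0   T   F   F   F   F   F   F   F   F
  1   T   T   F   F   F   F   F   F   F
  2   T   T   T   F   F   F   F   F   F
  3   T   T   T   F   F   F   T   T   T
  4   T   T   T   T   F   F   T   T   T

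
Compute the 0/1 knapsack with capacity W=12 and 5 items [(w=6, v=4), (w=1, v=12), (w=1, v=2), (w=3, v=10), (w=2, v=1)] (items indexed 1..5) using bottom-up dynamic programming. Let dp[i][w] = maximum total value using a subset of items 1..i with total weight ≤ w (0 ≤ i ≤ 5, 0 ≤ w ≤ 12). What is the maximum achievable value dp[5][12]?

i\w   0   1   2   3   4   5   6   7   8   9  10  11  12
  0   0   0   0   0   0   0   0   0   0   0   0   0   0
  1   0   0   0   0   0   0   4   4   4   4   4   4   4
  2   0  12  12  12  12  12  12  16  16  16  16  16  16
  3   0  12  14  14  14  14  14  16  18  18  18  18  18
  4   0  12  14  14  22  24  24  24  24  24  26  28  28
  5   0  12  14  14  22  24  24  25  25  25  26  28  28

28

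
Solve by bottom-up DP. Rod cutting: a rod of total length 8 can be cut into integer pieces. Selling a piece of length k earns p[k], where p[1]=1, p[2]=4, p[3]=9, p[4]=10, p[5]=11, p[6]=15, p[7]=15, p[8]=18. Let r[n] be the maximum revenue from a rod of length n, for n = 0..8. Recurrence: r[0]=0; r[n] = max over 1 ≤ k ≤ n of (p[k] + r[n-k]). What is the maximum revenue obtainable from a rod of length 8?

22

   n    0    1    2    3    4    5    6    7    8
r[n]    0    1    4    9   10   13   18   19   22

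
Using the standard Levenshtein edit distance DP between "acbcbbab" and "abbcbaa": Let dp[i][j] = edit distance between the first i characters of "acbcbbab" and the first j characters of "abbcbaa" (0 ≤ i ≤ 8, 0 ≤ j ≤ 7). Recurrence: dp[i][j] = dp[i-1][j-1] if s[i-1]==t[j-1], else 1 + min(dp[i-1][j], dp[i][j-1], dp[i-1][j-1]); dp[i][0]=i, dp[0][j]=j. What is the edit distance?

   ''  a  b  b  c  b  a  a
''  0  1  2  3  4  5  6  7
 a  1  0  1  2  3  4  5  6
 c  2  1  1  2  2  3  4  5
 b  3  2  1  1  2  2  3  4
 c  4  3  2  2  1  2  3  4
 b  5  4  3  2  2  1  2  3
 b  6  5  4  3  3  2  2  3
 a  7  6  5  4  4  3  2  2
 b  8  7  6  5  5  4  3  3

3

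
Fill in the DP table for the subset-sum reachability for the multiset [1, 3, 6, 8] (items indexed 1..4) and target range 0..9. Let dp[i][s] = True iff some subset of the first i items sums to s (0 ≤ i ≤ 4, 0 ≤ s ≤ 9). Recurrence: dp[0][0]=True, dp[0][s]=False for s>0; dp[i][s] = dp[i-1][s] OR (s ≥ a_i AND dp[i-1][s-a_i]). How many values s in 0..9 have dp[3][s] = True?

i\s   0   1   2   3   4   5   6   7   8   9
  0   T   F   F   F   F   F   F   F   F   F
  1   T   T   F   F   F   F   F   F   F   F
  2   T   T   F   T   T   F   F   F   F   F
  3   T   T   F   T   T   F   T   T   F   T
  4   T   T   F   T   T   F   T   T   T   T

7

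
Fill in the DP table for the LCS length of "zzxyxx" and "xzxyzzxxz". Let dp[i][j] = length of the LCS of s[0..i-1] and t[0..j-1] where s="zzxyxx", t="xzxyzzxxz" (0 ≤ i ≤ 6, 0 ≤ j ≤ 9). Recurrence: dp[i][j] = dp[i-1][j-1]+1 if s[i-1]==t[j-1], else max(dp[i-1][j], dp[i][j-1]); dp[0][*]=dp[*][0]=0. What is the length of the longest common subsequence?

   ''  x  z  x  y  z  z  x  x  z
''  0  0  0  0  0  0  0  0  0  0
 z  0  0  1  1  1  1  1  1  1  1
 z  0  0  1  1  1  2  2  2  2  2
 x  0  1  1  2  2  2  2  3  3  3
 y  0  1  1  2  3  3  3  3  3  3
 x  0  1  1  2  3  3  3  4  4  4
 x  0  1  1  2  3  3  3  4  5  5

5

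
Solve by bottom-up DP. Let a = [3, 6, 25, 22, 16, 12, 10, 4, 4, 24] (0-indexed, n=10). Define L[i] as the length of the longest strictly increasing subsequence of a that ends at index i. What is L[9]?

4

   i    0    1    2    3    4    5    6    7    8    9
a[i]    3    6   25   22   16   12   10    4    4   24
L[i]    1    2    3    3    3    3    3    2    2    4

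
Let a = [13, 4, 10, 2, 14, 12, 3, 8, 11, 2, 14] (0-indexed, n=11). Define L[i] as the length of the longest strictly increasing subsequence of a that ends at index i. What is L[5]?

   i    0    1    2    3    4    5    6    7    8    9   10
a[i]   13    4   10    2   14   12    3    8   11    2   14
L[i]    1    1    2    1    3    3    2    3    4    1    5

3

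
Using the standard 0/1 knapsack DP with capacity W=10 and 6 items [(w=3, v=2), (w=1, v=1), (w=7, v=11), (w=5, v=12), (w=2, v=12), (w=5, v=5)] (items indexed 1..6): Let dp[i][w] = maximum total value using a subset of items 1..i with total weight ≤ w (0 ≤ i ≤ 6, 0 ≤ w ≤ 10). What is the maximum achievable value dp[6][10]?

26

i\w   0   1   2   3   4   5   6   7   8   9  10
  0   0   0   0   0   0   0   0   0   0   0   0
  1   0   0   0   2   2   2   2   2   2   2   2
  2   0   1   1   2   3   3   3   3   3   3   3
  3   0   1   1   2   3   3   3  11  12  12  13
  4   0   1   1   2   3  12  13  13  14  15  15
  5   0   1  12  13  13  14  15  24  25  25  26
  6   0   1  12  13  13  14  15  24  25  25  26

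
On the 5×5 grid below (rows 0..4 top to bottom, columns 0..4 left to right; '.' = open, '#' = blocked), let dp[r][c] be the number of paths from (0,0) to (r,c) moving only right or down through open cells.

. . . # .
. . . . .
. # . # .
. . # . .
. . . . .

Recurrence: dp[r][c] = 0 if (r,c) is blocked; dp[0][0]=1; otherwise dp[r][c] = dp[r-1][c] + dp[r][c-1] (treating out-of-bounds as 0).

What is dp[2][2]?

3

r\c   0   1   2   3   4
  0   1   1   1   0   0
  1   1   2   3   3   3
  2   1   0   3   0   3
  3   1   1   0   0   3
  4   1   2   2   2   5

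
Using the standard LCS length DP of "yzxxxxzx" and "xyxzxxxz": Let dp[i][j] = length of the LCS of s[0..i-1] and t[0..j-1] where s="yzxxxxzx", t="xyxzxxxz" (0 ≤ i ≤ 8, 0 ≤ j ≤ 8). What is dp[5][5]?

3

   ''  x  y  x  z  x  x  x  z
''  0  0  0  0  0  0  0  0  0
 y  0  0  1  1  1  1  1  1  1
 z  0  0  1  1  2  2  2  2  2
 x  0  1  1  2  2  3  3  3  3
 x  0  1  1  2  2  3  4  4  4
 x  0  1  1  2  2  3  4  5  5
 x  0  1  1  2  2  3  4  5  5
 z  0  1  1  2  3  3  4  5  6
 x  0  1  1  2  3  4  4  5  6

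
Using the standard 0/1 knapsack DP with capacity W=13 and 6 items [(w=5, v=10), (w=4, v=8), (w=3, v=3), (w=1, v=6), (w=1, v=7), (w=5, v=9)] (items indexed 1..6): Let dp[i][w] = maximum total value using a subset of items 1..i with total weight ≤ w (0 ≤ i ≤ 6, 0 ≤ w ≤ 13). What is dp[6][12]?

i\w   0   1   2   3   4   5   6   7   8   9  10  11  12  13
  0   0   0   0   0   0   0   0   0   0   0   0   0   0   0
  1   0   0   0   0   0  10  10  10  10  10  10  10  10  10
  2   0   0   0   0   8  10  10  10  10  18  18  18  18  18
  3   0   0   0   3   8  10  10  11  13  18  18  18  21  21
  4   0   6   6   6   9  14  16  16  17  19  24  24  24  27
  5   0   7  13  13  13  16  21  23  23  24  26  31  31  31
  6   0   7  13  13  13  16  21  23  23  24  26  31  32  32

32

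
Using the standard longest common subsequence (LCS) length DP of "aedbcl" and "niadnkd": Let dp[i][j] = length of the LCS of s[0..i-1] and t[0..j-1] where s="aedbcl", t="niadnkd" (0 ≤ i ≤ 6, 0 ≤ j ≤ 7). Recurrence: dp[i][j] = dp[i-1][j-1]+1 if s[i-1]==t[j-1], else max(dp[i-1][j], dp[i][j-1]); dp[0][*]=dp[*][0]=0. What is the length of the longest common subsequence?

2

   ''  n  i  a  d  n  k  d
''  0  0  0  0  0  0  0  0
 a  0  0  0  1  1  1  1  1
 e  0  0  0  1  1  1  1  1
 d  0  0  0  1  2  2  2  2
 b  0  0  0  1  2  2  2  2
 c  0  0  0  1  2  2  2  2
 l  0  0  0  1  2  2  2  2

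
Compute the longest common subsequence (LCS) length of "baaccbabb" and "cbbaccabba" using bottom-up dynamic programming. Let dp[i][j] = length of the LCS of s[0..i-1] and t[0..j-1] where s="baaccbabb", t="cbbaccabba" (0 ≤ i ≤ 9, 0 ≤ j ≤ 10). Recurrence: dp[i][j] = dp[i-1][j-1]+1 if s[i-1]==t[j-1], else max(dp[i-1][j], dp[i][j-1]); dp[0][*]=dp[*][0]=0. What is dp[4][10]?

   ''  c  b  b  a  c  c  a  b  b  a
''  0  0  0  0  0  0  0  0  0  0  0
 b  0  0  1  1  1  1  1  1  1  1  1
 a  0  0  1  1  2  2  2  2  2  2  2
 a  0  0  1  1  2  2  2  3  3  3  3
 c  0  1  1  1  2  3  3  3  3  3  3
 c  0  1  1  1  2  3  4  4  4  4  4
 b  0  1  2  2  2  3  4  4  5  5  5
 a  0  1  2  2  3  3  4  5  5  5  6
 b  0  1  2  3  3  3  4  5  6  6  6
 b  0  1  2  3  3  3  4  5  6  7  7

3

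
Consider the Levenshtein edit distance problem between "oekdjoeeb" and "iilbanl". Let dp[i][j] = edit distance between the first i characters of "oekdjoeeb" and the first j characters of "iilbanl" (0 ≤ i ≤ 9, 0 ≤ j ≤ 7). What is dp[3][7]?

7

   ''  i  i  l  b  a  n  l
''  0  1  2  3  4  5  6  7
 o  1  1  2  3  4  5  6  7
 e  2  2  2  3  4  5  6  7
 k  3  3  3  3  4  5  6  7
 d  4  4  4  4  4  5  6  7
 j  5  5  5  5  5  5  6  7
 o  6  6  6  6  6  6  6  7
 e  7  7  7  7  7  7  7  7
 e  8  8  8  8  8  8  8  8
 b  9  9  9  9  8  9  9  9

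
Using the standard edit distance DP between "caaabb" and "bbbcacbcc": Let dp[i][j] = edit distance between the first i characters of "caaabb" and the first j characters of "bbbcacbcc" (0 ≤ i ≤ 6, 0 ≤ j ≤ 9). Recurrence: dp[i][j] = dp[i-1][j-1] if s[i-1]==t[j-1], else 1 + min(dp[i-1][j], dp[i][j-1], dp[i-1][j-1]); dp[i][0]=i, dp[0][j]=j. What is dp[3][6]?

4

   ''  b  b  b  c  a  c  b  c  c
''  0  1  2  3  4  5  6  7  8  9
 c  1  1  2  3  3  4  5  6  7  8
 a  2  2  2  3  4  3  4  5  6  7
 a  3  3  3  3  4  4  4  5  6  7
 a  4  4  4  4  4  4  5  5  6  7
 b  5  4  4  4  5  5  5  5  6  7
 b  6  5  4  4  5  6  6  5  6  7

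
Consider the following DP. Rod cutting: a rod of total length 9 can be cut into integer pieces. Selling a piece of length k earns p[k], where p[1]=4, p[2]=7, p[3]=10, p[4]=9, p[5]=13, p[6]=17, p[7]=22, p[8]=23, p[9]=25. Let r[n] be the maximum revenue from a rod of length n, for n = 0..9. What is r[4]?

16

   n    0    1    2    3    4    5    6    7    8    9
r[n]    0    4    8   12   16   20   24   28   32   36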